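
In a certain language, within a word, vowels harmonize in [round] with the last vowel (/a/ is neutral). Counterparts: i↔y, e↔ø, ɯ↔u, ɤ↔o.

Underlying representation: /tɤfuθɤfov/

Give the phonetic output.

[tofuθofov]

/ɤ/ harmonizes with /o/ ([+round]) → [o]
/ɤ/ harmonizes with /o/ ([+round]) → [o]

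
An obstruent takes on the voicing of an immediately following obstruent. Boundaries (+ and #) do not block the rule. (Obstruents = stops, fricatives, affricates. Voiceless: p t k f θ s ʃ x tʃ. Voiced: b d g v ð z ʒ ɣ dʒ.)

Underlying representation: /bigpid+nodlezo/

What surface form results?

/g/ before /p/ (voiceless) → [k]

[bikpid+nodlezo]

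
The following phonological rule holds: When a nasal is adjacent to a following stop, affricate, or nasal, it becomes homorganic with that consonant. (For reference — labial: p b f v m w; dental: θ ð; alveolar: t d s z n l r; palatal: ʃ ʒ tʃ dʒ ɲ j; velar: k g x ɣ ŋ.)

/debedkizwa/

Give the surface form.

[debedkizwa]

no segment meets the rule's conditions; no change.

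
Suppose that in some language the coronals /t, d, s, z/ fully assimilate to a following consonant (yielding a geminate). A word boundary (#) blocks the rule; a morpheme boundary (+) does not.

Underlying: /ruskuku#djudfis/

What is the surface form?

/s/ before /k/ → [k] (total assimilation)
/d/ before /j/ → [j] (total assimilation)
/d/ before /f/ → [f] (total assimilation)

[rukkuku#jjuffis]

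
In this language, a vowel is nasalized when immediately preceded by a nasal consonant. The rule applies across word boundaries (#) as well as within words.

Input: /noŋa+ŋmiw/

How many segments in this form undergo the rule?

3

/o/ after nasal /n/ → [õ]
/a/ after nasal /ŋ/ → [ã]
/i/ after nasal /m/ → [ĩ]
3 segments change.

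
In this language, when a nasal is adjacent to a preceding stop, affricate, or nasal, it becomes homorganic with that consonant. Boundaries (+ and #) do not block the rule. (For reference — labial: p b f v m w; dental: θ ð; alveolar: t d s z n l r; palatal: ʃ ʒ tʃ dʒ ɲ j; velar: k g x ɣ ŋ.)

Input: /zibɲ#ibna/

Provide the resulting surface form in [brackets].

[zibm#ibma]

/ɲ/ after /b/ (labial) → [m]
/n/ after /b/ (labial) → [m]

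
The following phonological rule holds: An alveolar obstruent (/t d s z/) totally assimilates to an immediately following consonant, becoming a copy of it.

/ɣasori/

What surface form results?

no segment meets the rule's conditions; no change.

[ɣasori]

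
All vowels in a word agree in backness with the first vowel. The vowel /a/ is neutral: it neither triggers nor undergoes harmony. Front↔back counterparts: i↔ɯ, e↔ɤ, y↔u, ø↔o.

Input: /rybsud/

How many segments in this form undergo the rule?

/u/ harmonizes with /y/ ([-back]) → [y]
1 segment changes.

1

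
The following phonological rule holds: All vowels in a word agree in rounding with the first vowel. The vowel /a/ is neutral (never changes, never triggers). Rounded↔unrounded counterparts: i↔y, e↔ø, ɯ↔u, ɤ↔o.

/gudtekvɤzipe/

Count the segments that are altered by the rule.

4

/e/ harmonizes with /u/ ([+round]) → [ø]
/ɤ/ harmonizes with /u/ ([+round]) → [o]
/i/ harmonizes with /u/ ([+round]) → [y]
/e/ harmonizes with /u/ ([+round]) → [ø]
4 segments change.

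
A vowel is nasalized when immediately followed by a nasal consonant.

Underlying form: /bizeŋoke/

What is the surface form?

[bizẽŋoke]

/e/ before nasal /ŋ/ → [ẽ]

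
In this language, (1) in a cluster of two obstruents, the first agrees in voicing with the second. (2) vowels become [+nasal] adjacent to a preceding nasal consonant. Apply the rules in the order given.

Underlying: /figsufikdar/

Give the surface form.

Rule 1: /g/ before /s/ (voiceless) → [k]
Rule 1: /k/ before /d/ (voiced) → [g]
After rule 1: fiksufigdar
Rule 2: no segment meets the rule's conditions; no change.

[fiksufigdar]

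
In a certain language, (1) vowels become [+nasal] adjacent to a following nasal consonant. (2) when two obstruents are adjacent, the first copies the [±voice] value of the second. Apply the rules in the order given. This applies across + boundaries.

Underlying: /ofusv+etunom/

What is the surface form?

[ofuzv+etũnõm]

Rule 1: /u/ before nasal /n/ → [ũ]
Rule 1: /o/ before nasal /m/ → [õ]
After rule 1: ofusv+etũnõm
Rule 2: /s/ before /v/ (voiced) → [z]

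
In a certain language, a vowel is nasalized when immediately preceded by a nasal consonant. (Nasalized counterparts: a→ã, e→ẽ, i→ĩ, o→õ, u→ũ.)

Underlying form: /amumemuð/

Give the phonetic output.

/u/ after nasal /m/ → [ũ]
/e/ after nasal /m/ → [ẽ]
/u/ after nasal /m/ → [ũ]

[amũmẽmũð]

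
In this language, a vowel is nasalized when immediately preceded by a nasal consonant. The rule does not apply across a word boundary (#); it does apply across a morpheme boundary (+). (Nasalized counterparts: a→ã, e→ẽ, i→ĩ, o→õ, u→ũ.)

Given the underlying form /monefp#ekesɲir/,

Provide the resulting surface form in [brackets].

/o/ after nasal /m/ → [õ]
/e/ after nasal /n/ → [ẽ]
/i/ after nasal /ɲ/ → [ĩ]

[mõnẽfp#ekesɲĩr]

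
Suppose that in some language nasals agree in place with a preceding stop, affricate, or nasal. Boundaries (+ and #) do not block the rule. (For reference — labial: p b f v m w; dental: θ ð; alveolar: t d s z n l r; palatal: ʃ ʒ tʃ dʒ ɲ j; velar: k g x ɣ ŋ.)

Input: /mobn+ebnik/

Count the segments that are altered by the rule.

/n/ after /b/ (labial) → [m]
/n/ after /b/ (labial) → [m]
2 segments change.

2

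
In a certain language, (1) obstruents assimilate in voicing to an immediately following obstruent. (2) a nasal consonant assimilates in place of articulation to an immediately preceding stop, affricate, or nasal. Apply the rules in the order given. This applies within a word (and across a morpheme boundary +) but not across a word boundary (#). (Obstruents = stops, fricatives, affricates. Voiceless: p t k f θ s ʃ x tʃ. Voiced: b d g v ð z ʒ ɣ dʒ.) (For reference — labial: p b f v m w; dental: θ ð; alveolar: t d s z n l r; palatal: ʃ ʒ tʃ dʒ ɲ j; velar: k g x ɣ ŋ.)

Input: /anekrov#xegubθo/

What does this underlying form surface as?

Rule 1: /b/ before /θ/ (voiceless) → [p]
After rule 1: anekrov#xegupθo
Rule 2: no segment meets the rule's conditions; no change.

[anekrov#xegupθo]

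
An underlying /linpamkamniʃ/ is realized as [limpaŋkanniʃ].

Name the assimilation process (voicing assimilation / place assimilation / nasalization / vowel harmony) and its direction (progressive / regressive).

/n/→[m] /m/→[ŋ] /m/→[n].
Each target copies a feature from the following segment, so the direction is regressive.

place assimilation, regressive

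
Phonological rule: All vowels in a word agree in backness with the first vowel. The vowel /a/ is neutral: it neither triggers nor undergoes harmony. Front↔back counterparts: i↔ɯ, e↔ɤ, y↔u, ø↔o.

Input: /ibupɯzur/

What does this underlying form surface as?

[ibypizyr]

/u/ harmonizes with /i/ ([-back]) → [y]
/ɯ/ harmonizes with /i/ ([-back]) → [i]
/u/ harmonizes with /i/ ([-back]) → [y]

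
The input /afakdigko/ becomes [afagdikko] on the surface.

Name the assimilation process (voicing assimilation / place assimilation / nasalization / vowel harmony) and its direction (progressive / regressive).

voicing assimilation, regressive

/k/→[g] /g/→[k].
Each target copies a feature from the following segment, so the direction is regressive.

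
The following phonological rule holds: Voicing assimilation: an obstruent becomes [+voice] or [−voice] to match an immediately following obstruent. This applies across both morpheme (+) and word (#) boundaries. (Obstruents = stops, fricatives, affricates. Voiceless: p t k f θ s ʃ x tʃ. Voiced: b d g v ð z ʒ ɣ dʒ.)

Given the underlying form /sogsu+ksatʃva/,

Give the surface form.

/g/ before /s/ (voiceless) → [k]
/tʃ/ before /v/ (voiced) → [dʒ]

[soksu+ksadʒva]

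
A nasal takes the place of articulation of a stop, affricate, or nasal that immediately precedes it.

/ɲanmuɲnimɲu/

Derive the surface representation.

/m/ after /n/ (alveolar) → [n]
/n/ after /ɲ/ (palatal) → [ɲ]
/ɲ/ after /m/ (labial) → [m]

[ɲannuɲɲimmu]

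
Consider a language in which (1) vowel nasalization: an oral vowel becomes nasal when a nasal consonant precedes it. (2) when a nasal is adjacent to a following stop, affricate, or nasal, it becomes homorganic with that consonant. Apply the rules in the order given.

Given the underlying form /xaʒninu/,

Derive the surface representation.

[xaʒnĩnũ]

Rule 1: /i/ after nasal /n/ → [ĩ]
Rule 1: /u/ after nasal /n/ → [ũ]
After rule 1: xaʒnĩnũ
Rule 2: no segment meets the rule's conditions; no change.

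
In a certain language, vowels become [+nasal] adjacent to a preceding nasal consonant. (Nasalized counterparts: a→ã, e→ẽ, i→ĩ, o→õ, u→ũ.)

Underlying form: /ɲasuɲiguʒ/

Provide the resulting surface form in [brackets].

[ɲãsuɲĩguʒ]

/a/ after nasal /ɲ/ → [ã]
/i/ after nasal /ɲ/ → [ĩ]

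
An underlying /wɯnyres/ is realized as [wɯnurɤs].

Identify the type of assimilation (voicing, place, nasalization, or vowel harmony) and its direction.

vowel harmony, progressive

/y/→[u] /e/→[ɤ].
Vowels agree with the first vowel, so the harmony is progressive.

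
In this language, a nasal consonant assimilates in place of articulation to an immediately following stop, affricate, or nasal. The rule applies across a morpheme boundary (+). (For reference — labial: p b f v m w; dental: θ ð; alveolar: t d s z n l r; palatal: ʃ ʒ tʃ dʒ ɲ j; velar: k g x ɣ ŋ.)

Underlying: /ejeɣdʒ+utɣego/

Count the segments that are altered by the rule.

0

No segment meets the rule's conditions.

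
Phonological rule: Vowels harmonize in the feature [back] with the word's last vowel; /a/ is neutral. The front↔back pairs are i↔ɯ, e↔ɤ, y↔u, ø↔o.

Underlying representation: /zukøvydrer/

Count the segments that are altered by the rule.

/u/ harmonizes with /e/ ([-back]) → [y]
1 segment changes.

1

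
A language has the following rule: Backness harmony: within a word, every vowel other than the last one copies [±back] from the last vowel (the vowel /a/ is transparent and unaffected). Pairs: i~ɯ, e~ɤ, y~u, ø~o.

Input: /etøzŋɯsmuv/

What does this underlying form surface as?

/e/ harmonizes with /u/ ([+back]) → [ɤ]
/ø/ harmonizes with /u/ ([+back]) → [o]

[ɤtozŋɯsmuv]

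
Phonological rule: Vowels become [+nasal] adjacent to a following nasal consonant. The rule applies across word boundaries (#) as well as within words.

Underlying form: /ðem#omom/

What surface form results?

/e/ before nasal /m/ → [ẽ]
/o/ before nasal /m/ → [õ]
/o/ before nasal /m/ → [õ]

[ðẽm#õmõm]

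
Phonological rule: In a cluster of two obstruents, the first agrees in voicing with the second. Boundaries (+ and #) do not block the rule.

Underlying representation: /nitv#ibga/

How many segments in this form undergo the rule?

/t/ before /v/ (voiced) → [d]
1 segment changes.

1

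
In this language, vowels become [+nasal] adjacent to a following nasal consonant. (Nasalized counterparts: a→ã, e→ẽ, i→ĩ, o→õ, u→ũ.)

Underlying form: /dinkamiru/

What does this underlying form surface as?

[dĩnkãmiru]

/i/ before nasal /n/ → [ĩ]
/a/ before nasal /m/ → [ã]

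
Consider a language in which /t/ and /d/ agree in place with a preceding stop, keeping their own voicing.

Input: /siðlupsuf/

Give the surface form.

[siðlupsuf]

no segment meets the rule's conditions; no change.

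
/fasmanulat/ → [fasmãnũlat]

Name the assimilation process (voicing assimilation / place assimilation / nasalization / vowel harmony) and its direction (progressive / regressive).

nasalization, progressive

/a/→[ã] /u/→[ũ].
Each target copies a feature from the preceding segment, so the direction is progressive.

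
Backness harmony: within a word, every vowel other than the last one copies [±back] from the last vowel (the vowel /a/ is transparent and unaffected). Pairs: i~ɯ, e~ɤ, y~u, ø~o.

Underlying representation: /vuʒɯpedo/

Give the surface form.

/e/ harmonizes with /o/ ([+back]) → [ɤ]

[vuʒɯpɤdo]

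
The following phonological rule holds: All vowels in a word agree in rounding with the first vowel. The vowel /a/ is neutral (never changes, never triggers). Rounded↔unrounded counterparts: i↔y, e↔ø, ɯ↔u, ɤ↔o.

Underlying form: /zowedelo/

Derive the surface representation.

/e/ harmonizes with /o/ ([+round]) → [ø]
/e/ harmonizes with /o/ ([+round]) → [ø]

[zowødølo]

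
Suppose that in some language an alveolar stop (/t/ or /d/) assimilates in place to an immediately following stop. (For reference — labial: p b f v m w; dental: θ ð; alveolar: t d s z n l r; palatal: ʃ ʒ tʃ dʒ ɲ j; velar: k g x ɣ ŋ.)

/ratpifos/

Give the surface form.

[rappifos]

/t/ before /p/ (labial) → [p]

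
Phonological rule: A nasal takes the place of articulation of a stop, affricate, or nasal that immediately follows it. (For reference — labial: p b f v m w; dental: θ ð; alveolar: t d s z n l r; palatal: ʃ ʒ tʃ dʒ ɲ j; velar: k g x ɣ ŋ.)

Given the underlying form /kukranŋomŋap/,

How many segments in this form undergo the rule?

2

/n/ before /ŋ/ (velar) → [ŋ]
/m/ before /ŋ/ (velar) → [ŋ]
2 segments change.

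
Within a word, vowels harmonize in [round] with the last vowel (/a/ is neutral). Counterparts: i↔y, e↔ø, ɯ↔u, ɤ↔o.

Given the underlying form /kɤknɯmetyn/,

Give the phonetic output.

/ɤ/ harmonizes with /y/ ([+round]) → [o]
/ɯ/ harmonizes with /y/ ([+round]) → [u]
/e/ harmonizes with /y/ ([+round]) → [ø]

[koknumøtyn]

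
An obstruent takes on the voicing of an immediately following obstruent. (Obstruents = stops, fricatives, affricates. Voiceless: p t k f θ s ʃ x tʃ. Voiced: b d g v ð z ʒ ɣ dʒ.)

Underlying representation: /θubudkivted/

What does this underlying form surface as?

/d/ before /k/ (voiceless) → [t]
/v/ before /t/ (voiceless) → [f]

[θubutkifted]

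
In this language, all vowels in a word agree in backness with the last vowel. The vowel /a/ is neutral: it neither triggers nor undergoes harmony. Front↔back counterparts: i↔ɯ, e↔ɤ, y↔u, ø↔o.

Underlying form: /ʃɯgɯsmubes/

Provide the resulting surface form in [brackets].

/ɯ/ harmonizes with /e/ ([-back]) → [i]
/ɯ/ harmonizes with /e/ ([-back]) → [i]
/u/ harmonizes with /e/ ([-back]) → [y]

[ʃigismybes]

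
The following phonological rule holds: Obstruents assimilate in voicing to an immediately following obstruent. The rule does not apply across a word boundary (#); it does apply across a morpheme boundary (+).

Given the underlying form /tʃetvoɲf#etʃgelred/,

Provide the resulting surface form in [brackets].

[tʃedvoɲf#edʒgelred]

/t/ before /v/ (voiced) → [d]
/tʃ/ before /g/ (voiced) → [dʒ]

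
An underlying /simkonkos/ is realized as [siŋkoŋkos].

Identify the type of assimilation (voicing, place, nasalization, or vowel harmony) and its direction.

/m/→[ŋ] /n/→[ŋ].
Each target copies a feature from the following segment, so the direction is regressive.

place assimilation, regressive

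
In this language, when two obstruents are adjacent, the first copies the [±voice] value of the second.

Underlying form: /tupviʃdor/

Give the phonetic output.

[tubviʒdor]

/p/ before /v/ (voiced) → [b]
/ʃ/ before /d/ (voiced) → [ʒ]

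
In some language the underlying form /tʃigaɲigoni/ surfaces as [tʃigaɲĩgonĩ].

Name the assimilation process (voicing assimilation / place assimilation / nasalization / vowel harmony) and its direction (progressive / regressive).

/i/→[ĩ] /i/→[ĩ].
Each target copies a feature from the preceding segment, so the direction is progressive.

nasalization, progressive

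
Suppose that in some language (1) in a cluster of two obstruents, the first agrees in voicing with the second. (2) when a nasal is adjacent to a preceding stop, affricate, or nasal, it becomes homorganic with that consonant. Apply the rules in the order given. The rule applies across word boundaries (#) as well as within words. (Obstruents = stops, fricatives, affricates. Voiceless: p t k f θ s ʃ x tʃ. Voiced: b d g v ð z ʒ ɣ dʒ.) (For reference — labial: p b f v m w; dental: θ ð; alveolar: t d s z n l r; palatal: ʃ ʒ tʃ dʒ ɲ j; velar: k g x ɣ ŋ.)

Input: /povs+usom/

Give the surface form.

[pofs+usom]

Rule 1: /v/ before /s/ (voiceless) → [f]
After rule 1: pofs+usom
Rule 2: no segment meets the rule's conditions; no change.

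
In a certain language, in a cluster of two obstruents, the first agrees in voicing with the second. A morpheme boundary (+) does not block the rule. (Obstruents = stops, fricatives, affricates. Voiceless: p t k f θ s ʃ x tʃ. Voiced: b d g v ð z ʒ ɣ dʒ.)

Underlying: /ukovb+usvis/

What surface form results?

[ukovb+uzvis]

/s/ before /v/ (voiced) → [z]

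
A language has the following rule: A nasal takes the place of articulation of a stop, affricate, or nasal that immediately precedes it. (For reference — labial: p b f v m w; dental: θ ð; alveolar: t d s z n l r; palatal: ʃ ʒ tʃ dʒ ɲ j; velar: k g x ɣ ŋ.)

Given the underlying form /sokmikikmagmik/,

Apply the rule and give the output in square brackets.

/m/ after /k/ (velar) → [ŋ]
/m/ after /k/ (velar) → [ŋ]
/m/ after /g/ (velar) → [ŋ]

[sokŋikikŋagŋik]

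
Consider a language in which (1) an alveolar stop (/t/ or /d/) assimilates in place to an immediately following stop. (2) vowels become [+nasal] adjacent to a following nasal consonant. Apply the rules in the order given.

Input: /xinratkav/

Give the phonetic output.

Rule 1: /t/ before /k/ (velar) → [k]
After rule 1: xinrakkav
Rule 2: /i/ before nasal /n/ → [ĩ]

[xĩnrakkav]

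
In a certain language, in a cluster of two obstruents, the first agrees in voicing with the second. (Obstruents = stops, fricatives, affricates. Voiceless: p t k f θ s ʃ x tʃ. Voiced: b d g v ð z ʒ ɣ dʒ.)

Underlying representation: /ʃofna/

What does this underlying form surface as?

[ʃofna]

no segment meets the rule's conditions; no change.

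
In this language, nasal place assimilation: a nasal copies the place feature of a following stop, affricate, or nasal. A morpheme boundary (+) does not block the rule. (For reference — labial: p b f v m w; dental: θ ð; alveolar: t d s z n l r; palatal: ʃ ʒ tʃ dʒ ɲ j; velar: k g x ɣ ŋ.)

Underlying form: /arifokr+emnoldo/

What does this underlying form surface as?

/m/ before /n/ (alveolar) → [n]

[arifokr+ennoldo]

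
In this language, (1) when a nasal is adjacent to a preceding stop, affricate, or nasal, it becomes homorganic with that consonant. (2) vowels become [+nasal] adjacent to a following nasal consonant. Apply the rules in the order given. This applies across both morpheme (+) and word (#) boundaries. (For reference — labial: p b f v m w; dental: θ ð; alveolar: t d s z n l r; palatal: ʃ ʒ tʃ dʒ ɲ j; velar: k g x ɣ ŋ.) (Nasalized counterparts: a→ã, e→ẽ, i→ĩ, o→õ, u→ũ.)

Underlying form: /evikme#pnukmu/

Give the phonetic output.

[evikŋe#pmukŋu]

Rule 1: /m/ after /k/ (velar) → [ŋ]
Rule 1: /n/ after /p/ (labial) → [m]
Rule 1: /m/ after /k/ (velar) → [ŋ]
After rule 1: evikŋe#pmukŋu
Rule 2: no segment meets the rule's conditions; no change.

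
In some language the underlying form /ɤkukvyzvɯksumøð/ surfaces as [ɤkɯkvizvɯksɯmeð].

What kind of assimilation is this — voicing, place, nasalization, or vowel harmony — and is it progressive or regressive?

vowel harmony, progressive

/u/→[ɯ] /y/→[i] /u/→[ɯ] /ø/→[e].
Vowels agree with the first vowel, so the harmony is progressive.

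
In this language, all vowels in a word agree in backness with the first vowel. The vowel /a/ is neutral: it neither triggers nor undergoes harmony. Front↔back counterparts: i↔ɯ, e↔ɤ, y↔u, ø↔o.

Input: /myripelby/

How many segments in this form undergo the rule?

No segment meets the rule's conditions.

0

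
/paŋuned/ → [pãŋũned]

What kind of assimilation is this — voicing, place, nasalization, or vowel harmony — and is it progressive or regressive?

/a/→[ã] /u/→[ũ].
Each target copies a feature from the following segment, so the direction is regressive.

nasalization, regressive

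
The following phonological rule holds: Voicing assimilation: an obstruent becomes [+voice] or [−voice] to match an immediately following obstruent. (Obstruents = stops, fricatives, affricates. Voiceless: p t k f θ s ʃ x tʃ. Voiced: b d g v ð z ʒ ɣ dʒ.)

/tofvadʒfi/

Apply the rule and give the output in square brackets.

[tovvatʃfi]

/f/ before /v/ (voiced) → [v]
/dʒ/ before /f/ (voiceless) → [tʃ]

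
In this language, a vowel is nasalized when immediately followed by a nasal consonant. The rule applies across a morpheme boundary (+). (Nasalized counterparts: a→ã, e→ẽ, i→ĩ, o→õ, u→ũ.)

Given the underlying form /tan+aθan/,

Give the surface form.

[tãn+aθãn]

/a/ before nasal /n/ → [ã]
/a/ before nasal /n/ → [ã]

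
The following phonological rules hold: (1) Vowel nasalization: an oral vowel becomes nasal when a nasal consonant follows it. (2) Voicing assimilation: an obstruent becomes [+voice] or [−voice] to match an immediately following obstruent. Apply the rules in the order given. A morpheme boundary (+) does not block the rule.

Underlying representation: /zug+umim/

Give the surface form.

[zug+ũmĩm]

Rule 1: /u/ before nasal /m/ → [ũ]
Rule 1: /i/ before nasal /m/ → [ĩ]
After rule 1: zug+ũmĩm
Rule 2: no segment meets the rule's conditions; no change.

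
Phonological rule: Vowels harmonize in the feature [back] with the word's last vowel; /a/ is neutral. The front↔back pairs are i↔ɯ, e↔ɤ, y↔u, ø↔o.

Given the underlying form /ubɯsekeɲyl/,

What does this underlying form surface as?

/u/ harmonizes with /y/ ([-back]) → [y]
/ɯ/ harmonizes with /y/ ([-back]) → [i]

[ybisekeɲyl]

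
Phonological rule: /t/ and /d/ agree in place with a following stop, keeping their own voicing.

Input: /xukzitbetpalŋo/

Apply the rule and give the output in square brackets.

/t/ before /b/ (labial) → [p]
/t/ before /p/ (labial) → [p]

[xukzipbeppalŋo]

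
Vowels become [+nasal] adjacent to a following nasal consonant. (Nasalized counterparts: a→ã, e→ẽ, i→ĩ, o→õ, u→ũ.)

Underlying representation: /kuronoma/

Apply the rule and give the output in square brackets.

/o/ before nasal /n/ → [õ]
/o/ before nasal /m/ → [õ]

[kurõnõma]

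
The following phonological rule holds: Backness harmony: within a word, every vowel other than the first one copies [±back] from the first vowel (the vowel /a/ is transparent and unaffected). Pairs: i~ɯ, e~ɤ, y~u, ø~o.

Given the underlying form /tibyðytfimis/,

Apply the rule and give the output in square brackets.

no segment meets the rule's conditions; no change.

[tibyðytfimis]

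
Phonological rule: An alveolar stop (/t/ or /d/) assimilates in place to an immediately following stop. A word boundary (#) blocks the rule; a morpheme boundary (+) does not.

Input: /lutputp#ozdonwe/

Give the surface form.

/t/ before /p/ (labial) → [p]
/t/ before /p/ (labial) → [p]

[luppupp#ozdonwe]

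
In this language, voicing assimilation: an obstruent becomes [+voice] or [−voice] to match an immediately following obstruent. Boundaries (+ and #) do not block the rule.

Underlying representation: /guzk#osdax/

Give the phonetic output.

/z/ before /k/ (voiceless) → [s]
/s/ before /d/ (voiced) → [z]

[gusk#ozdax]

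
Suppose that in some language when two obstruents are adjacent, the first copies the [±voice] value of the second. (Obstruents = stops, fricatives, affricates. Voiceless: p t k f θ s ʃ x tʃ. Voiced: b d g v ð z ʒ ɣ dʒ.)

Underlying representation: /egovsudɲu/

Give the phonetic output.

/v/ before /s/ (voiceless) → [f]

[egofsudɲu]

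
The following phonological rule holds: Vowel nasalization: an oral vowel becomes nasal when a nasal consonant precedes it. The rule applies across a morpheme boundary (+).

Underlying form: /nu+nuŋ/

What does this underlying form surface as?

[nũ+nũŋ]

/u/ after nasal /n/ → [ũ]
/u/ after nasal /n/ → [ũ]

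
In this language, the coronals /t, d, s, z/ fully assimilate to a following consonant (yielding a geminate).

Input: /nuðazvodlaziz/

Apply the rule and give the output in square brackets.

[nuðavvollaziz]

/z/ before /v/ → [v] (total assimilation)
/d/ before /l/ → [l] (total assimilation)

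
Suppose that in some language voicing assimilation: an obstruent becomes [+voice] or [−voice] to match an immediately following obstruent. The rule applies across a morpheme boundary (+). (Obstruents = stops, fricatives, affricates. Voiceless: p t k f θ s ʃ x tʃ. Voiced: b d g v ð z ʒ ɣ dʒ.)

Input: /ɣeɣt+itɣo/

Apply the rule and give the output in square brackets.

[ɣext+idɣo]

/ɣ/ before /t/ (voiceless) → [x]
/t/ before /ɣ/ (voiced) → [d]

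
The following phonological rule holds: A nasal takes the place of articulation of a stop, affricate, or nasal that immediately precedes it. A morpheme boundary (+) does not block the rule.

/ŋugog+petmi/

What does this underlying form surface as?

/m/ after /t/ (alveolar) → [n]

[ŋugog+petni]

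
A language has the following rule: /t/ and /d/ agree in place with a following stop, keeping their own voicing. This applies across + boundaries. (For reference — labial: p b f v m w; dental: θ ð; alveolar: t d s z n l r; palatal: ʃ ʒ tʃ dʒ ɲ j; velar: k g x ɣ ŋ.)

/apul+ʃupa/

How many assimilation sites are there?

0

No segment meets the rule's conditions.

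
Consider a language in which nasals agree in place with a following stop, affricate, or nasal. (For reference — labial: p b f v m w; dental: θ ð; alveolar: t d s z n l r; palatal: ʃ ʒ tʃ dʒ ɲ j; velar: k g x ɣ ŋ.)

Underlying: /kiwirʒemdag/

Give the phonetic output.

/m/ before /d/ (alveolar) → [n]

[kiwirʒendag]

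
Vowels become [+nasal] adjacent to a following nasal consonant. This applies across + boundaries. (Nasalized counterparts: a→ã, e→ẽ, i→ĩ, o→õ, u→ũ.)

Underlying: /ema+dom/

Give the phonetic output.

[ẽma+dõm]

/e/ before nasal /m/ → [ẽ]
/o/ before nasal /m/ → [õ]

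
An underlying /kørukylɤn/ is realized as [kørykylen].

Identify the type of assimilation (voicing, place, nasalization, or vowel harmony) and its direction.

vowel harmony, progressive

/u/→[y] /ɤ/→[e].
Vowels agree with the first vowel, so the harmony is progressive.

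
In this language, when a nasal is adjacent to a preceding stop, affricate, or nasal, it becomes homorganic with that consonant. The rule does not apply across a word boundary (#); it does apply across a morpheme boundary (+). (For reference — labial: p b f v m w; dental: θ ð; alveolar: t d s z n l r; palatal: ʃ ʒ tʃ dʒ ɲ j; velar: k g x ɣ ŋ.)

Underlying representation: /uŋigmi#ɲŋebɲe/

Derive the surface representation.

[uŋigŋi#ɲɲebme]

/m/ after /g/ (velar) → [ŋ]
/ŋ/ after /ɲ/ (palatal) → [ɲ]
/ɲ/ after /b/ (labial) → [m]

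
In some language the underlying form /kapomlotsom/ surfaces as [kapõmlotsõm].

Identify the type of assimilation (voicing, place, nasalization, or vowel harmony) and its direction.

nasalization, regressive

/o/→[õ] /o/→[õ].
Each target copies a feature from the following segment, so the direction is regressive.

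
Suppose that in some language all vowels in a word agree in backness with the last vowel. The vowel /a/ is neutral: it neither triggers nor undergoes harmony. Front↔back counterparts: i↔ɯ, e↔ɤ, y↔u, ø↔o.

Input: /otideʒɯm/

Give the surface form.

[otɯdɤʒɯm]

/i/ harmonizes with /ɯ/ ([+back]) → [ɯ]
/e/ harmonizes with /ɯ/ ([+back]) → [ɤ]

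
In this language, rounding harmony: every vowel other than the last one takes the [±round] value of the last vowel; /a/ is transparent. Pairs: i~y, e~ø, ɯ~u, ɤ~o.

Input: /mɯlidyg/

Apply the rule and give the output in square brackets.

/ɯ/ harmonizes with /y/ ([+round]) → [u]
/i/ harmonizes with /y/ ([+round]) → [y]

[mulydyg]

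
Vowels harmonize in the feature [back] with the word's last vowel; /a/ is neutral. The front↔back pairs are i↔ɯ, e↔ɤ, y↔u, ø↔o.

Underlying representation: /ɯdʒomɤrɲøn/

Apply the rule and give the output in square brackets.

[idʒømerɲøn]

/ɯ/ harmonizes with /ø/ ([-back]) → [i]
/o/ harmonizes with /ø/ ([-back]) → [ø]
/ɤ/ harmonizes with /ø/ ([-back]) → [e]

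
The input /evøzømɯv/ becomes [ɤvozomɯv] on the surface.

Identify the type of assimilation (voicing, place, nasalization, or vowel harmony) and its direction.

vowel harmony, regressive

/e/→[ɤ] /ø/→[o] /ø/→[o].
Vowels agree with the last vowel, so the harmony is regressive.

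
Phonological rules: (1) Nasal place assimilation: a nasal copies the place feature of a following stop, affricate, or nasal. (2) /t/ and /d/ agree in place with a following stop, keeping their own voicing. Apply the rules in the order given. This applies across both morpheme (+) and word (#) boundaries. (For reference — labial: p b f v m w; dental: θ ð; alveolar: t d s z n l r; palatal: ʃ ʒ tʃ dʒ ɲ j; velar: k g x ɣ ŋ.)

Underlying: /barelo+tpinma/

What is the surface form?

[barelo+ppimma]

Rule 1: /n/ before /m/ (labial) → [m]
After rule 1: barelo+tpimma
Rule 2: /t/ before /p/ (labial) → [p]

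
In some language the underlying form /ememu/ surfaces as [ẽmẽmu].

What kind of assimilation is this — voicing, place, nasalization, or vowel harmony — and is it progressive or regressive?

nasalization, regressive

/e/→[ẽ] /e/→[ẽ].
Each target copies a feature from the following segment, so the direction is regressive.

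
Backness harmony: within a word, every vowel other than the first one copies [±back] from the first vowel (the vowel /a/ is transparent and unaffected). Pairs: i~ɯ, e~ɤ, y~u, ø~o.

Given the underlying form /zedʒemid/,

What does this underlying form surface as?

[zedʒemid]

no segment meets the rule's conditions; no change.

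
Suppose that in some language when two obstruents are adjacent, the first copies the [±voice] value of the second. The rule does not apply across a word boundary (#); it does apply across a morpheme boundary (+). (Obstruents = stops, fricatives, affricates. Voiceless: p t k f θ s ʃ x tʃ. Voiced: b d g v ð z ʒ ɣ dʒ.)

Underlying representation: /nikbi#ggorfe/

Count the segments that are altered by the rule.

/k/ before /b/ (voiced) → [g]
1 segment changes.

1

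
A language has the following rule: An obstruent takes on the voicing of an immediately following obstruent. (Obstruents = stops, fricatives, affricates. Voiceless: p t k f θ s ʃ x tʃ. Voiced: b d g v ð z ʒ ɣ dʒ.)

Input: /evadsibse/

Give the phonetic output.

[evatsipse]

/d/ before /s/ (voiceless) → [t]
/b/ before /s/ (voiceless) → [p]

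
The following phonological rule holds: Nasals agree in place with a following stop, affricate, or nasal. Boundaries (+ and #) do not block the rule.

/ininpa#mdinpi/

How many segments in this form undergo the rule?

3

/n/ before /p/ (labial) → [m]
/m/ before /d/ (alveolar) → [n]
/n/ before /p/ (labial) → [m]
3 segments change.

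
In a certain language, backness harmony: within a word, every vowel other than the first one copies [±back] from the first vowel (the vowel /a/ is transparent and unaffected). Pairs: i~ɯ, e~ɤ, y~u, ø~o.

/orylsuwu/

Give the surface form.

/y/ harmonizes with /o/ ([+back]) → [u]

[orulsuwu]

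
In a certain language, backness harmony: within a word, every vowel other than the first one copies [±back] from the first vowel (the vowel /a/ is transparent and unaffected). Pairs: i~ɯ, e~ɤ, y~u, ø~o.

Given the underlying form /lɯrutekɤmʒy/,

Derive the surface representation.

/e/ harmonizes with /ɯ/ ([+back]) → [ɤ]
/y/ harmonizes with /ɯ/ ([+back]) → [u]

[lɯrutɤkɤmʒu]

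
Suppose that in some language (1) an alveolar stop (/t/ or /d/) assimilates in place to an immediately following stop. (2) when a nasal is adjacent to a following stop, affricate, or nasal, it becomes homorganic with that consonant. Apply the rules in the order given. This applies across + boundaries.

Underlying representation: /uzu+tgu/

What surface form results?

[uzu+kgu]

Rule 1: /t/ before /g/ (velar) → [k]
After rule 1: uzu+kgu
Rule 2: no segment meets the rule's conditions; no change.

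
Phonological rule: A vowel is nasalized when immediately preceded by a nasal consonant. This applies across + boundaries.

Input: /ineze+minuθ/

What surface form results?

/e/ after nasal /n/ → [ẽ]
/i/ after nasal /m/ → [ĩ]
/u/ after nasal /n/ → [ũ]

[inẽze+mĩnũθ]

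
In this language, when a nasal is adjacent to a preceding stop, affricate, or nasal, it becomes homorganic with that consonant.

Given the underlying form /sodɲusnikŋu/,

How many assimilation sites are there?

/ɲ/ after /d/ (alveolar) → [n]
1 segment changes.

1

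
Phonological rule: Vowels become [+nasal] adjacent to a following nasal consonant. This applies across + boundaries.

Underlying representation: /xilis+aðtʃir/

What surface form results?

no segment meets the rule's conditions; no change.

[xilis+aðtʃir]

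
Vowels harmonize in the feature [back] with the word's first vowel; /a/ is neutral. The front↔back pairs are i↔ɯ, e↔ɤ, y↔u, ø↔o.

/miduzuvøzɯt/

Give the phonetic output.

[midyzyvøzit]

/u/ harmonizes with /i/ ([-back]) → [y]
/u/ harmonizes with /i/ ([-back]) → [y]
/ɯ/ harmonizes with /i/ ([-back]) → [i]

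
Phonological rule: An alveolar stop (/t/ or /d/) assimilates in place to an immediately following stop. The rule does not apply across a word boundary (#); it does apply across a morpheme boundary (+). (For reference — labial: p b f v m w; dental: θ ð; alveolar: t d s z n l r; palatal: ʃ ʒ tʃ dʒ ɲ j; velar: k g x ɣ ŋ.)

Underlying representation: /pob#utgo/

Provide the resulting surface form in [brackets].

[pob#ukgo]

/t/ before /g/ (velar) → [k]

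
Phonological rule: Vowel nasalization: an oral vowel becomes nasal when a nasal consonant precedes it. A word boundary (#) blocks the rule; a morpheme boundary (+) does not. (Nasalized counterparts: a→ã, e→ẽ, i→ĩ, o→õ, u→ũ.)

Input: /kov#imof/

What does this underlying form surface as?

[kov#imõf]

/o/ after nasal /m/ → [õ]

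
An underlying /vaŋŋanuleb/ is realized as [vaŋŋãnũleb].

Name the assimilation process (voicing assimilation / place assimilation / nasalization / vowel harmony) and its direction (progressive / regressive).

nasalization, progressive

/a/→[ã] /u/→[ũ].
Each target copies a feature from the preceding segment, so the direction is progressive.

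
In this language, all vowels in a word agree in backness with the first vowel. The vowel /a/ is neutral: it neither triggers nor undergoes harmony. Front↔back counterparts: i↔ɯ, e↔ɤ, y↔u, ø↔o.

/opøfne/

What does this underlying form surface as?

[opofnɤ]

/ø/ harmonizes with /o/ ([+back]) → [o]
/e/ harmonizes with /o/ ([+back]) → [ɤ]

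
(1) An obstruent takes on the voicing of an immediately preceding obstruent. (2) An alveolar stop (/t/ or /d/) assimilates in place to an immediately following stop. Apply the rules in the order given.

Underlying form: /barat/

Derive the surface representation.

[barat]

Rule 1: no segment meets the rule's conditions; no change.
After rule 1: barat
Rule 2: no segment meets the rule's conditions; no change.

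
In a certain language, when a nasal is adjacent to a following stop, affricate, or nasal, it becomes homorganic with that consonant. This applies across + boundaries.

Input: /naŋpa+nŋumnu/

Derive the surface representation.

[nampa+ŋŋunnu]

/ŋ/ before /p/ (labial) → [m]
/n/ before /ŋ/ (velar) → [ŋ]
/m/ before /n/ (alveolar) → [n]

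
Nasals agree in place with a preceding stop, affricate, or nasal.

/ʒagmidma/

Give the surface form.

/m/ after /g/ (velar) → [ŋ]
/m/ after /d/ (alveolar) → [n]

[ʒagŋidna]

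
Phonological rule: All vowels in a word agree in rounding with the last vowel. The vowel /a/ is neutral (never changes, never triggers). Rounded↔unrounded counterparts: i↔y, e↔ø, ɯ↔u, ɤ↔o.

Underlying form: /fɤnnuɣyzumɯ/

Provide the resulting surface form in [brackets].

[fɤnnɯɣizɯmɯ]

/u/ harmonizes with /ɯ/ ([-round]) → [ɯ]
/y/ harmonizes with /ɯ/ ([-round]) → [i]
/u/ harmonizes with /ɯ/ ([-round]) → [ɯ]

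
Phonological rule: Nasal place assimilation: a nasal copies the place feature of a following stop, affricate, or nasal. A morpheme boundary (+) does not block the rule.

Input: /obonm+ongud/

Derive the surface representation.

/n/ before /m/ (labial) → [m]
/n/ before /g/ (velar) → [ŋ]

[obomm+oŋgud]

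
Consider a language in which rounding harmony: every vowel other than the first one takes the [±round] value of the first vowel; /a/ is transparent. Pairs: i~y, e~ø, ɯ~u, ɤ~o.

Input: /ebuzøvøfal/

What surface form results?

/u/ harmonizes with /e/ ([-round]) → [ɯ]
/ø/ harmonizes with /e/ ([-round]) → [e]
/ø/ harmonizes with /e/ ([-round]) → [e]

[ebɯzevefal]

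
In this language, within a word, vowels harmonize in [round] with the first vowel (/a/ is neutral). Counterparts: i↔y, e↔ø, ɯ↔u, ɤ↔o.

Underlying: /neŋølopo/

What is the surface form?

[neŋelɤpɤ]

/ø/ harmonizes with /e/ ([-round]) → [e]
/o/ harmonizes with /e/ ([-round]) → [ɤ]
/o/ harmonizes with /e/ ([-round]) → [ɤ]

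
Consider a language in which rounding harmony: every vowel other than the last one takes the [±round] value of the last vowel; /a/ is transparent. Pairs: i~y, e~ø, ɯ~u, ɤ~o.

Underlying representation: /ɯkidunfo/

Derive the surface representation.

[ukydunfo]

/ɯ/ harmonizes with /o/ ([+round]) → [u]
/i/ harmonizes with /o/ ([+round]) → [y]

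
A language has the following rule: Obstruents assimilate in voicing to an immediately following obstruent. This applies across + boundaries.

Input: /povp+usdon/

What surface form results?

/v/ before /p/ (voiceless) → [f]
/s/ before /d/ (voiced) → [z]

[pofp+uzdon]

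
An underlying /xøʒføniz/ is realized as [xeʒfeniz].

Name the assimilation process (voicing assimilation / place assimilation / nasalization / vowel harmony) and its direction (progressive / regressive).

/ø/→[e] /ø/→[e].
Vowels agree with the last vowel, so the harmony is regressive.

vowel harmony, regressive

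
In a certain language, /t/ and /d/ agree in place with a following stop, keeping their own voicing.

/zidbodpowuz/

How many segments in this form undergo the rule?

/d/ before /b/ (labial) → [b]
/d/ before /p/ (labial) → [b]
2 segments change.

2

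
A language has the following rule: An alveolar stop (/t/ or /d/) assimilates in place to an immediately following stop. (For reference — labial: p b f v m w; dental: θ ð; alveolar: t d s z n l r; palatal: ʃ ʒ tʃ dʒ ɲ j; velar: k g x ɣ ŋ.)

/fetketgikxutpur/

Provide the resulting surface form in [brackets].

/t/ before /k/ (velar) → [k]
/t/ before /g/ (velar) → [k]
/t/ before /p/ (labial) → [p]

[fekkekgikxuppur]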